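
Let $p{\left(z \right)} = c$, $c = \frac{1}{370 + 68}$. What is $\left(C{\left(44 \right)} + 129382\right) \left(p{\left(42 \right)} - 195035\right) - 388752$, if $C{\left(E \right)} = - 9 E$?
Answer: $- \frac{5509420879885}{219} \approx -2.5157 \cdot 10^{10}$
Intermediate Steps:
$c = \frac{1}{438} \approx 0.0022831$
$p{\left(z \right)} = \frac{1}{438}$
$\left(C{\left(44 \right)} + 129382\right) \left(p{\left(42 \right)} - 195035\right) - 388752 = \left(\left(-9\right) 44 + 129382\right) \left(\frac{1}{438} - 195035\right) - 388752 = \left(-396 + 129382\right) \left(- \frac{85425329}{438}\right) - 388752 = 128986 \left(- \frac{85425329}{438}\right) - 388752 = - \frac{5509335743197}{219} - 388752 = - \frac{5509420879885}{219}$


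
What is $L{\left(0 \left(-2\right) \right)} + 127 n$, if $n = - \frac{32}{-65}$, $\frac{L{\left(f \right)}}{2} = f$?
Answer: $\frac{4064}{65} \approx 62.523$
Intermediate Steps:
$L{\left(f \right)} = 2 f$
$n = \frac{32}{65}$ ($n = \left(-32\right) \left(- \frac{1}{65}\right) = \frac{32}{65} \approx 0.49231$)
$L{\left(0 \left(-2\right) \right)} + 127 n = 2 \cdot 0 \left(-2\right) + 127 \cdot \frac{32}{65} = 2 \cdot 0 + \frac{4064}{65} = 0 + \frac{4064}{65} = \frac{4064}{65}$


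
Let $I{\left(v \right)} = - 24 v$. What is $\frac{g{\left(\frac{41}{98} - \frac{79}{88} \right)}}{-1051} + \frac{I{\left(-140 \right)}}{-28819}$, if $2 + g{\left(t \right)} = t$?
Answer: $- \frac{2131302913}{18657881704} \approx -0.11423$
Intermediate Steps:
$g{\left(t \right)} = -2 + t$
$\frac{g{\left(\frac{41}{98} - \frac{79}{88} \right)}}{-1051} + \frac{I{\left(-140 \right)}}{-28819} = \frac{-2 + \left(\frac{41}{98} - \frac{79}{88}\right)}{-1051} + \frac{\left(-24\right) \left(-140\right)}{-28819} = \left(-2 + \left(41 \cdot \frac{1}{98} - \frac{79}{88}\right)\right) \left(- \frac{1}{1051}\right) + 3360 \left(- \frac{1}{28819}\right) = \left(-2 + \left(\frac{41}{98} - \frac{79}{88}\right)\right) \left(- \frac{1}{1051}\right) - \frac{480}{4117} = \left(-2 - \frac{2067}{4312}\right) \left(- \frac{1}{1051}\right) - \frac{480}{4117} = \left(- \frac{10691}{4312}\right) \left(- \frac{1}{1051}\right) - \frac{480}{4117} = \frac{10691}{4531912} - \frac{480}{4117} = - \frac{2131302913}{18657881704}$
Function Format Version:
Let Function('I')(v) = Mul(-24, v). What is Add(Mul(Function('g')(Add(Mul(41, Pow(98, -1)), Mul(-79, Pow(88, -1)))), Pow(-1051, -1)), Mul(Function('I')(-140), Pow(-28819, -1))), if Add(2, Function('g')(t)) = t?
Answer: Rational(-2131302913, 18657881704) ≈ -0.11423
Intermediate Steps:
Function('g')(t) = Add(-2, t)
Add(Mul(Function('g')(Add(Mul(41, Pow(98, -1)), Mul(-79, Pow(88, -1)))), Pow(-1051, -1)), Mul(Function('I')(-140), Pow(-28819, -1))) = Add(Mul(Add(-2, Add(Mul(41, Pow(98, -1)), Mul(-79, Pow(88, -1)))), Pow(-1051, -1)), Mul(Mul(-24, -140), Pow(-28819, -1))) = Add(Mul(Add(-2, Add(Mul(41, Rational(1, 98)), Mul(-79, Rational(1, 88)))), Rational(-1, 1051)), Mul(3360, Rational(-1, 28819))) = Add(Mul(Add(-2, Add(Rational(41, 98), Rational(-79, 88))), Rational(-1, 1051)), Rational(-480, 4117)) = Add(Mul(Add(-2, Rational(-2067, 4312)), Rational(-1, 1051)), Rational(-480, 4117)) = Add(Mul(Rational(-10691, 4312), Rational(-1, 1051)), Rational(-480, 4117)) = Add(Rational(10691, 4531912), Rational(-480, 4117)) = Rational(-2131302913, 18657881704)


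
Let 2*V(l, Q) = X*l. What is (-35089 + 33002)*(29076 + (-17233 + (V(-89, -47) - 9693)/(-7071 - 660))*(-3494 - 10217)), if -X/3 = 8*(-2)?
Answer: -1270813351797910/2577 ≈ -4.9314e+11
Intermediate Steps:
X = 48 (X = -24*(-2) = -3*(-16) = 48)
V(l, Q) = 24*l (V(l, Q) = (48*l)/2 = 24*l)
(-35089 + 33002)*(29076 + (-17233 + (V(-89, -47) - 9693)/(-7071 - 660))*(-3494 - 10217)) = (-35089 + 33002)*(29076 + (-17233 + (24*(-89) - 9693)/(-7071 - 660))*(-3494 - 10217)) = -2087*(29076 + (-17233 + (-2136 - 9693)/(-7731))*(-13711)) = -2087*(29076 + (-17233 - 11829*(-1/7731))*(-13711)) = -2087*(29076 + (-17233 + 3943/2577)*(-13711)) = -2087*(29076 - 44405498/2577*(-13711)) = -2087*(29076 + 608843783078/2577) = -2087*608918711930/2577 = -1270813351797910/2577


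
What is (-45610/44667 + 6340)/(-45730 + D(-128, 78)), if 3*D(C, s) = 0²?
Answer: -28314317/204262191 ≈ -0.13862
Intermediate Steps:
D(C, s) = 0 (D(C, s) = (⅓)*0² = (⅓)*0 = 0)
(-45610/44667 + 6340)/(-45730 + D(-128, 78)) = (-45610/44667 + 6340)/(-45730 + 0) = (-45610*1/44667 + 6340)/(-45730) = (-45610/44667 + 6340)*(-1/45730) = (283143170/44667)*(-1/45730) = -28314317/204262191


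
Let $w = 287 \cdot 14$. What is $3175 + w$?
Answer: $7193$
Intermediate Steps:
$w = 4018$
$3175 + w = 3175 + 4018 = 7193$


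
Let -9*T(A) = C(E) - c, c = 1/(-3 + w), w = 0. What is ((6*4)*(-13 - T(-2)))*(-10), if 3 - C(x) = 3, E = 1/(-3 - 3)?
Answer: 28000/9 ≈ 3111.1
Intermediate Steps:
E = -⅙ (E = 1/(-6) = -⅙ ≈ -0.16667)
C(x) = 0 (C(x) = 3 - 1*3 = 3 - 3 = 0)
c = -⅓ (c = 1/(-3 + 0) = 1/(-3) = -⅓ ≈ -0.33333)
T(A) = -1/27 (T(A) = -(0 - 1*(-⅓))/9 = -(0 + ⅓)/9 = -⅑*⅓ = -1/27)
((6*4)*(-13 - T(-2)))*(-10) = ((6*4)*(-13 - 1*(-1/27)))*(-10) = (24*(-13 + 1/27))*(-10) = (24*(-350/27))*(-10) = -2800/9*(-10) = 28000/9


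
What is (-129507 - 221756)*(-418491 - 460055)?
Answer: 308600703598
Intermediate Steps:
(-129507 - 221756)*(-418491 - 460055) = -351263*(-878546) = 308600703598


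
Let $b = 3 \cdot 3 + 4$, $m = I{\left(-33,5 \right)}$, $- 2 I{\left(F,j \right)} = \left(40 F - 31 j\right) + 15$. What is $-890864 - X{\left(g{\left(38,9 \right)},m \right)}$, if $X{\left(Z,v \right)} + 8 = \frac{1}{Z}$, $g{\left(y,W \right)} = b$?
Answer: $- \frac{11581129}{13} \approx -8.9086 \cdot 10^{5}$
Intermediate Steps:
$I{\left(F,j \right)} = - \frac{15}{2} - 20 F + \frac{31 j}{2}$ ($I{\left(F,j \right)} = - \frac{\left(40 F - 31 j\right) + 15}{2} = - \frac{\left(- 31 j + 40 F\right) + 15}{2} = - \frac{15 - 31 j + 40 F}{2} = - \frac{15}{2} - 20 F + \frac{31 j}{2}$)
$m = 730$ ($m = - \frac{15}{2} - -660 + \frac{31}{2} \cdot 5 = - \frac{15}{2} + 660 + \frac{155}{2} = 730$)
$b = 13$ ($b = 9 + 4 = 13$)
$g{\left(y,W \right)} = 13$
$X{\left(Z,v \right)} = -8 + \frac{1}{Z}$
$-890864 - X{\left(g{\left(38,9 \right)},m \right)} = -890864 - \left(-8 + \frac{1}{13}\right) = -890864 - - \frac{103}{13} = -890864 + \frac{103}{13} = - \frac{11581129}{13}$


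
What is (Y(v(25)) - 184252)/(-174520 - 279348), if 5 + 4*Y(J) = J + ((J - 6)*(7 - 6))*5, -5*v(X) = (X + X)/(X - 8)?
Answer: 12529791/30863024 ≈ 0.40598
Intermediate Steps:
v(X) = -2*X/(5*(-8 + X)) (v(X) = -(X + X)/(5*(X - 8)) = -2*X/(5*(-8 + X)))
Y(J) = -35/4 + 3*J/2 (Y(J) = -5/4 + (J + ((J - 6)*(7 - 6))*5)/4 = -5/4 + (J + ((-6 + J)*1)*5)/4 = -5/4 + (J + (-6 + J)*5)/4 = -5/4 + (J + (-30 + 5*J))/4 = -5/4 + (-30 + 6*J)/4 = -5/4 + (-15/2 + 3*J/2) = -35/4 + 3*J/2)
(Y(v(25)) - 184252)/(-174520 - 279348) = ((-35/4 + 3*(-2*25/(-40 + 5*25))/2) - 184252)/(-174520 - 279348) = ((-35/4 + 3*(-2*25/(-40 + 125))/2) - 184252)/(-453868) = ((-35/4 + 3*(-2*25/85)/2) - 184252)*(-1/453868) = ((-35/4 + 3*(-2*25*1/85)/2) - 184252)*(-1/453868) = ((-35/4 + (3/2)*(-10/17)) - 184252)*(-1/453868) = ((-35/4 - 15/17) - 184252)*(-1/453868) = (-655/68 - 184252)*(-1/453868) = -12529791/68*(-1/453868) = 12529791/30863024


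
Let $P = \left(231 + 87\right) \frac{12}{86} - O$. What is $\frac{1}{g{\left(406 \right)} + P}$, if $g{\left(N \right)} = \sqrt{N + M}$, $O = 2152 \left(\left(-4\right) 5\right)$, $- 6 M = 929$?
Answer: $\frac{477978024}{20593380251861} - \frac{1849 \sqrt{9042}}{20593380251861} \approx 2.3202 \cdot 10^{-5}$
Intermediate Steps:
$M = - \frac{929}{6}$ ($M = \left(- \frac{1}{6}\right) 929 = - \frac{929}{6} \approx -154.83$)
$O = -43040$ ($O = 2152 \left(-20\right) = -43040$)
$P = \frac{1852628}{43}$ ($P = \left(231 + 87\right) \frac{12}{86} - -43040 = 318 \cdot 12 \cdot \frac{1}{86} + 43040 = 318 \cdot \frac{6}{43} + 43040 = \frac{1908}{43} + 43040 = \frac{1852628}{43} \approx 43084.0$)
$g{\left(N \right)} = \sqrt{- \frac{929}{6} + N}$ ($g{\left(N \right)} = \sqrt{N - \frac{929}{6}} = \sqrt{- \frac{929}{6} + N}$)
$\frac{1}{g{\left(406 \right)} + P} = \frac{1}{\frac{\sqrt{-5574 + 36 \cdot 406}}{6} + \frac{1852628}{43}} = \frac{1}{\frac{\sqrt{-5574 + 14616}}{6} + \frac{1852628}{43}} = \frac{1}{\frac{\sqrt{9042}}{6} + \frac{1852628}{43}} = \frac{1}{\frac{1852628}{43} + \frac{\sqrt{9042}}{6}}$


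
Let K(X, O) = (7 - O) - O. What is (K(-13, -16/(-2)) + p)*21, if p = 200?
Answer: 4011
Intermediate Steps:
K(X, O) = 7 - 2*O
(K(-13, -16/(-2)) + p)*21 = ((7 - (-32)/(-2)) + 200)*21 = ((7 - (-32)*(-1)/2) + 200)*21 = ((7 - 2*8) + 200)*21 = ((7 - 16) + 200)*21 = (-9 + 200)*21 = 191*21 = 4011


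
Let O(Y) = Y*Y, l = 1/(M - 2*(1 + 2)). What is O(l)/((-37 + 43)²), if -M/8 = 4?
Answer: 1/51984 ≈ 1.9237e-5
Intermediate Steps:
M = -32 (M = -8*4 = -32)
l = -1/38 (l = 1/(-32 - 2*(1 + 2)) = 1/(-32 - 2*3) = 1/(-32 - 6) = 1/(-38) = -1/38 ≈ -0.026316)
O(Y) = Y²
O(l)/((-37 + 43)²) = (-1/38)²/((-37 + 43)²) = 1/(1444*(6²)) = (1/1444)/36 = (1/1444)*(1/36) = 1/51984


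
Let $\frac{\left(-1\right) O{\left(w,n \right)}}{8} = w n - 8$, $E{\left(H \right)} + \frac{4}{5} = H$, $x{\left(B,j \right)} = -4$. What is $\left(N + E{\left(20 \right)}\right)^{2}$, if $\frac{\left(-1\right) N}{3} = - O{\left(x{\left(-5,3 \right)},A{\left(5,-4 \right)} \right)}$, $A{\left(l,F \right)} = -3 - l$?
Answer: $\frac{7750656}{25} \approx 3.1003 \cdot 10^{5}$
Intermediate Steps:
$E{\left(H \right)} = - \frac{4}{5} + H$
$O{\left(w,n \right)} = 64 - 8 n w$ ($O{\left(w,n \right)} = - 8 \left(w n - 8\right) = - 8 \left(n w - 8\right) = - 8 \left(-8 + n w\right) = 64 - 8 n w$)
$N = -576$ ($N = - 3 \left(- (64 - 8 \left(-3 - 5\right) \left(-4\right))\right) = - 3 \left(- (64 - \left(-64\right) \left(-4\right))\right) = - 3 \left(- (64 - 256)\right) = - 3 \left(\left(-1\right) \left(-192\right)\right) = \left(-3\right) 192 = -576$)
$\left(N + E{\left(20 \right)}\right)^{2} = \left(-576 + \left(- \frac{4}{5} + 20\right)\right)^{2} = \left(-576 + \frac{96}{5}\right)^{2} = \left(- \frac{2784}{5}\right)^{2} = \frac{7750656}{25}$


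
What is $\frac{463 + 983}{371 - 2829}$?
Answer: $- \frac{723}{1229} \approx -0.58828$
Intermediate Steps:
$\frac{463 + 983}{371 - 2829} = \frac{1446}{-2458} = 1446 \left(- \frac{1}{2458}\right) = - \frac{723}{1229}$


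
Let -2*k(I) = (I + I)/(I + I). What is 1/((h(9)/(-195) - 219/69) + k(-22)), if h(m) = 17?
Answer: -8970/33737 ≈ -0.26588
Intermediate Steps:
k(I) = -1/2 (k(I) = -(I + I)/(2*(I + I)) = -2*I/(2*(2*I)) = -2*I*1/(2*I)/2 = -1/2*1 = -1/2)
1/((h(9)/(-195) - 219/69) + k(-22)) = 1/((17/(-195) - 219/69) - 1/2) = 1/((17*(-1/195) - 219*1/69) - 1/2) = 1/((-17/195 - 73/23) - 1/2) = 1/(-14626/4485 - 1/2) = 1/(-33737/8970) = -8970/33737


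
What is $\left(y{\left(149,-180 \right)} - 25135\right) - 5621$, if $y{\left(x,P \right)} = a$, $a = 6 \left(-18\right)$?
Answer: $-30864$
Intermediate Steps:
$a = -108$
$y{\left(x,P \right)} = -108$
$\left(y{\left(149,-180 \right)} - 25135\right) - 5621 = \left(-108 - 25135\right) - 5621 = -25243 - 5621 = -30864$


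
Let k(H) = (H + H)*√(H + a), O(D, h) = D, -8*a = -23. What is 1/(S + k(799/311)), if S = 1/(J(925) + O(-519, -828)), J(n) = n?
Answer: -12212573786/712680081775579 + 61439899206*√936110/712680081775579 ≈ 0.083393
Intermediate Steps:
a = 23/8 (a = -⅛*(-23) = 23/8 ≈ 2.8750)
k(H) = 2*H*√(23/8 + H) (k(H) = (H + H)*√(H + 23/8) = (2*H)*√(23/8 + H) = 2*H*√(23/8 + H))
S = 1/406 (S = 1/(925 - 519) = 1/406 ≈ 0.0024631)
1/(S + k(799/311)) = 1/(1/406 + (799/311)*√(46 + 16*(799/311))/2) = 1/(1/406 + (799*(1/311))*√(46 + 16*(799*(1/311)))/2) = 1/(1/406 + (½)*(799/311)*√(46 + 16*(799/311))) = 1/(1/406 + (½)*(799/311)*√(46 + 12784/311)) = 1/(1/406 + (½)*(799/311)*√(27090/311)) = 1/(1/406 + (½)*(799/311)*(3*√936110/311)) = 1/(1/406 + 2397*√936110/193442)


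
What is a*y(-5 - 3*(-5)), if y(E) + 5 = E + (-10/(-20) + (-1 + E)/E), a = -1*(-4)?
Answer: 128/5 ≈ 25.600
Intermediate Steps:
a = 4
y(E) = -9/2 + E + (-1 + E)/E (y(E) = -5 + (E + (-10/(-20) + (-1 + E)/E)) = -5 + (E + (-10*(-1/20) + (-1 + E)/E)) = -5 + (E + (1/2 + (-1 + E)/E)) = -5 + (1/2 + E + (-1 + E)/E) = -9/2 + E + (-1 + E)/E)
a*y(-5 - 3*(-5)) = 4*(-7/2 + (-5 - 3*(-5)) - 1/(-5 - 3*(-5))) = 4*(-7/2 + (-5 + 15) - 1/(-5 + 15)) = 4*(-7/2 + 10 - 1/10) = 4*(32/5) = 128/5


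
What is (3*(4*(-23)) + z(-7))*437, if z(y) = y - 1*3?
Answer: -124982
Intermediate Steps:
z(y) = -3 + y (z(y) = y - 3 = -3 + y)
(3*(4*(-23)) + z(-7))*437 = (3*(4*(-23)) + (-3 - 7))*437 = (3*(-92) - 10)*437 = (-276 - 10)*437 = -286*437 = -124982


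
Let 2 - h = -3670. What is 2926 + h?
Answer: 6598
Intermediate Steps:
h = 3672 (h = 2 - 1*(-3670) = 2 + 3670 = 3672)
2926 + h = 2926 + 3672 = 6598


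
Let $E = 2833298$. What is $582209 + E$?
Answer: $3415507$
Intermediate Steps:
$582209 + E = 582209 + 2833298 = 3415507$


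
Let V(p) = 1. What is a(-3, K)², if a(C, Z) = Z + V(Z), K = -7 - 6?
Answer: 144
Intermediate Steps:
K = -13
a(C, Z) = 1 + Z (a(C, Z) = Z + 1 = 1 + Z)
a(-3, K)² = (1 - 13)² = (-12)² = 144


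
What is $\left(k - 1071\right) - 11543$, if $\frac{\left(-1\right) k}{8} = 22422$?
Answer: $-191990$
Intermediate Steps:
$k = -179376$ ($k = \left(-8\right) 22422 = -179376$)
$\left(k - 1071\right) - 11543 = \left(-179376 - 1071\right) - 11543 = -180447 - 11543 = -191990$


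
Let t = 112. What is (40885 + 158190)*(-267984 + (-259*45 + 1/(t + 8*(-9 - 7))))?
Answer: -890706341875/16 ≈ -5.5669e+10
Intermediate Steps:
(40885 + 158190)*(-267984 + (-259*45 + 1/(t + 8*(-9 - 7)))) = (40885 + 158190)*(-267984 + (-259*45 + 1/(112 + 8*(-9 - 7)))) = 199075*(-267984 + (-11655 + 1/(112 + 8*(-16)))) = 199075*(-267984 + (-11655 + 1/(112 - 128))) = 199075*(-267984 + (-11655 + 1/(-16))) = 199075*(-267984 + (-11655 - 1/16)) = 199075*(-267984 - 186481/16) = 199075*(-4474225/16) = -890706341875/16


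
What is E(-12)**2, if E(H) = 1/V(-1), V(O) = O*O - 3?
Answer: 1/4 ≈ 0.25000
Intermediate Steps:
V(O) = -3 + O**2 (V(O) = O**2 - 3 = -3 + O**2)
E(H) = -1/2 (E(H) = 1/(-3 + (-1)**2) = 1/(-3 + 1) = 1/(-2) = -1/2)
E(-12)**2 = (-1/2)**2 = 1/4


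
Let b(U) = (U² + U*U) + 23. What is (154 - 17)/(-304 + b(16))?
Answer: 137/231 ≈ 0.59307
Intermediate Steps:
b(U) = 23 + 2*U² (b(U) = (U² + U²) + 23 = 2*U² + 23 = 23 + 2*U²)
(154 - 17)/(-304 + b(16)) = (154 - 17)/(-304 + (23 + 2*16²)) = 137/(-304 + (23 + 2*256)) = 137/(-304 + (23 + 512)) = 137/(-304 + 535) = 137/231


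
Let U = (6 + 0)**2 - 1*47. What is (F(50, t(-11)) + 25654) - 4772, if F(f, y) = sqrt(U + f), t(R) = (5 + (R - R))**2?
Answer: 20882 + sqrt(39) ≈ 20888.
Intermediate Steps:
U = -11 (U = 6**2 - 47 = 36 - 47 = -11)
t(R) = 25 (t(R) = (5 + 0)**2 = 5**2 = 25)
F(f, y) = sqrt(-11 + f)
(F(50, t(-11)) + 25654) - 4772 = (sqrt(-11 + 50) + 25654) - 4772 = (sqrt(39) + 25654) - 4772 = (25654 + sqrt(39)) - 4772 = 20882 + sqrt(39)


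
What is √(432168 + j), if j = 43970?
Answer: √476138 ≈ 690.03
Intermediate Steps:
√(432168 + j) = √(432168 + 43970) = √476138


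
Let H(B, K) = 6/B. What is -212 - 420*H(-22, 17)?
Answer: -1072/11 ≈ -97.455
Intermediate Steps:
-212 - 420*H(-22, 17) = -212 - 2520/(-22) = -212 - 2520*(-1)/22 = -212 - 420*(-3/11) = -212 + 1260/11 = -1072/11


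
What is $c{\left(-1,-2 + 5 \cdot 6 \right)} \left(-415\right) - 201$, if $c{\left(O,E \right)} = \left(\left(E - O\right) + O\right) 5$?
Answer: $-58301$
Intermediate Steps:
$c{\left(O,E \right)} = 5 E$ ($c{\left(O,E \right)} = E 5 = 5 E$)
$c{\left(-1,-2 + 5 \cdot 6 \right)} \left(-415\right) - 201 = 5 \left(-2 + 5 \cdot 6\right) \left(-415\right) - 201 = 5 \left(-2 + 30\right) \left(-415\right) - 201 = 5 \cdot 28 \left(-415\right) - 201 = 140 \left(-415\right) - 201 = -58100 - 201 = -58301$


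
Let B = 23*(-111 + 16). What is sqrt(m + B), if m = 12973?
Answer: 2*sqrt(2697) ≈ 103.87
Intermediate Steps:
B = -2185 (B = 23*(-95) = -2185)
sqrt(m + B) = sqrt(12973 - 2185) = sqrt(10788) = 2*sqrt(2697)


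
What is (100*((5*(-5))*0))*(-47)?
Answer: 0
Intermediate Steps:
(100*((5*(-5))*0))*(-47) = (100*(-25*0))*(-47) = (100*0)*(-47) = 0*(-47) = 0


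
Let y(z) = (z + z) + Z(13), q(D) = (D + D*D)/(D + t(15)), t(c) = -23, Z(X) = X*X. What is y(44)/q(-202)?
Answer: -19275/13534 ≈ -1.4242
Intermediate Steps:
Z(X) = X**2
q(D) = (D + D**2)/(-23 + D) (q(D) = (D + D*D)/(D - 23) = (D + D**2)/(-23 + D))
y(z) = 169 + 2*z (y(z) = (z + z) + 13**2 = 2*z + 169 = 169 + 2*z)
y(44)/q(-202) = (169 + 2*44)/((-202*(1 - 202)/(-23 - 202))) = (169 + 88)/((-202*(-201)/(-225))) = 257/((-202*(-1/225)*(-201))) = 257/(-13534/75) = 257*(-75/13534) = -19275/13534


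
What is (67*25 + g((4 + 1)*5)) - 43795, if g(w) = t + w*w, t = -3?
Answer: -41498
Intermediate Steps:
g(w) = -3 + w² (g(w) = -3 + w*w = -3 + w²)
(67*25 + g((4 + 1)*5)) - 43795 = (67*25 + (-3 + ((4 + 1)*5)²)) - 43795 = (1675 + (-3 + (5*5)²)) - 43795 = (1675 + (-3 + 25²)) - 43795 = (1675 + (-3 + 625)) - 43795 = (1675 + 622) - 43795 = 2297 - 43795 = -41498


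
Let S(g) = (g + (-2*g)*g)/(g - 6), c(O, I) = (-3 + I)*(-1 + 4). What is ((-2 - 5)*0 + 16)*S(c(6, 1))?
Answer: 104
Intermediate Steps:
c(O, I) = -9 + 3*I (c(O, I) = (-3 + I)*3 = -9 + 3*I)
S(g) = (g - 2*g²)/(-6 + g)
((-2 - 5)*0 + 16)*S(c(6, 1)) = ((-2 - 5)*0 + 16)*((-9 + 3*1)*(1 - 2*(-9 + 3*1))/(-6 + (-9 + 3*1))) = (-7*0 + 16)*((-9 + 3)*(1 - 2*(-9 + 3))/(-6 + (-9 + 3))) = (0 + 16)*(-6*(1 - 2*(-6))/(-6 - 6)) = 16*(-6*(1 + 12)/(-12)) = 16*(-6*(-1/12)*13) = 16*(13/2) = 104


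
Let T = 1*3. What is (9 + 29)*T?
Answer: 114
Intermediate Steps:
T = 3
(9 + 29)*T = (9 + 29)*3 = 38*3 = 114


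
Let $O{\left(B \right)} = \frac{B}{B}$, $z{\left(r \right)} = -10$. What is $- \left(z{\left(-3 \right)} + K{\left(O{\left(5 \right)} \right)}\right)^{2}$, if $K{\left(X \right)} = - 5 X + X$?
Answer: $-196$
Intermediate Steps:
$O{\left(B \right)} = 1$
$K{\left(X \right)} = - 4 X$
$- \left(z{\left(-3 \right)} + K{\left(O{\left(5 \right)} \right)}\right)^{2} = - \left(-10 - 4\right)^{2} = - \left(-14\right)^{2} = \left(-1\right) 196 = -196$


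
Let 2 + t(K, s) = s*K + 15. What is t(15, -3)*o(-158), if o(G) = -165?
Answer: 5280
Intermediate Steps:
t(K, s) = 13 + K*s (t(K, s) = -2 + (s*K + 15) = -2 + (K*s + 15) = -2 + (15 + K*s) = 13 + K*s)
t(15, -3)*o(-158) = (13 + 15*(-3))*(-165) = (13 - 45)*(-165) = -32*(-165) = 5280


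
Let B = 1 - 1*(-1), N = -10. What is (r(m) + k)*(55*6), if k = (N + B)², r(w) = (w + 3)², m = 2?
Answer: 29370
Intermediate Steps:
B = 2 (B = 1 + 1 = 2)
r(w) = (3 + w)²
k = 64 (k = (-10 + 2)² = (-8)² = 64)
(r(m) + k)*(55*6) = ((3 + 2)² + 64)*(55*6) = (5² + 64)*330 = (25 + 64)*330 = 89*330 = 29370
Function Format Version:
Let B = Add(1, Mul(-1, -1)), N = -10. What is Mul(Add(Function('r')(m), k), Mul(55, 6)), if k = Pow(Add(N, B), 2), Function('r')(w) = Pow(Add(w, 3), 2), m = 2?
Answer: 29370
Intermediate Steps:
B = 2 (B = Add(1, 1) = 2)
Function('r')(w) = Pow(Add(3, w), 2)
k = 64 (k = Pow(Add(-10, 2), 2) = Pow(-8, 2) = 64)
Mul(Add(Function('r')(m), k), Mul(55, 6)) = Mul(Add(Pow(Add(3, 2), 2), 64), Mul(55, 6)) = Mul(Add(Pow(5, 2), 64), 330) = Mul(Add(25, 64), 330) = Mul(89, 330) = 29370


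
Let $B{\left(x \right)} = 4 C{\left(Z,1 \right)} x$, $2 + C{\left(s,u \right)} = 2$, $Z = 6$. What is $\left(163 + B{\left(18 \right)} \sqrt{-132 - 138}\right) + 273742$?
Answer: $273905$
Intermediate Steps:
$C{\left(s,u \right)} = 0$ ($C{\left(s,u \right)} = -2 + 2 = 0$)
$B{\left(x \right)} = 0$ ($B{\left(x \right)} = 4 \cdot 0 x = 0 x = 0$)
$\left(163 + B{\left(18 \right)} \sqrt{-132 - 138}\right) + 273742 = \left(163 + 0 \sqrt{-132 - 138}\right) + 273742 = \left(163 + 0 \sqrt{-270}\right) + 273742 = \left(163 + 0 \cdot 3 i \sqrt{30}\right) + 273742 = \left(163 + 0\right) + 273742 = 163 + 273742 = 273905$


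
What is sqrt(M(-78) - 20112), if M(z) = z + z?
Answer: 6*I*sqrt(563) ≈ 142.37*I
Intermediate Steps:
M(z) = 2*z
sqrt(M(-78) - 20112) = sqrt(2*(-78) - 20112) = sqrt(-156 - 20112) = sqrt(-20268) = 6*I*sqrt(563)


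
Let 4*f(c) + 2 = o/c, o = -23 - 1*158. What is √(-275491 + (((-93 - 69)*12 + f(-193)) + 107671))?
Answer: I*√25294196509/386 ≈ 412.02*I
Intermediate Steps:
o = -181 (o = -23 - 158 = -181)
f(c) = -½ - 181/(4*c) (f(c) = -½ + (-181/c)/4 = -½ - 181/(4*c))
√(-275491 + (((-93 - 69)*12 + f(-193)) + 107671)) = √(-275491 + (((-93 - 69)*12 + (¼)*(-181 - 2*(-193))/(-193)) + 107671)) = √(-275491 + ((-162*12 + (¼)*(-1/193)*(-181 + 386)) + 107671)) = √(-275491 + ((-1944 + (¼)*(-1/193)*205) + 107671)) = √(-275491 + ((-1944 - 205/772) + 107671)) = √(-275491 + (-1500973/772 + 107671)) = √(-275491 + 81621039/772) = √(-131058013/772) = I*√25294196509/386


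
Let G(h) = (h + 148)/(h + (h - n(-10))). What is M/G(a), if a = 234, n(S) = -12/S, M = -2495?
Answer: -582333/191 ≈ -3048.9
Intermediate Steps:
G(h) = (148 + h)/(-6/5 + 2*h) (G(h) = (h + 148)/(h + (h - (-12)/(-10))) = (148 + h)/(h + (h - (-12)*(-1)/10)) = (148 + h)/(h + (h - 1*6/5)) = (148 + h)/(h + (h - 6/5)) = (148 + h)/(h + (-6/5 + h)) = (148 + h)/(-6/5 + 2*h))
M/G(a) = -2495*2*(-3 + 5*234)/(5*(148 + 234)) = -2495/((5/2)*382/(-3 + 1170)) = -2495/((5/2)*382/1167) = -2495/((5/2)*(1/1167)*382) = -2495/955/1167 = -2495*1167/955 = -582333/191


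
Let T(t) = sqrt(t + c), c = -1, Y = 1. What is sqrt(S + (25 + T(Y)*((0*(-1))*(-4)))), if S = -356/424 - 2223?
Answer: I*sqrt(24706162)/106 ≈ 46.892*I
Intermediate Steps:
S = -235727/106 (S = -356*1/424 - 2223 = -89/106 - 2223 = -235727/106 ≈ -2223.8)
T(t) = sqrt(-1 + t) (T(t) = sqrt(t - 1) = sqrt(-1 + t))
sqrt(S + (25 + T(Y)*((0*(-1))*(-4)))) = sqrt(-235727/106 + (25 + sqrt(-1 + 1)*((0*(-1))*(-4)))) = sqrt(-235727/106 + (25 + sqrt(0)*(0*(-4)))) = sqrt(-235727/106 + (25 + 0*0)) = sqrt(-235727/106 + (25 + 0)) = sqrt(-235727/106 + 25) = sqrt(-233077/106) = I*sqrt(24706162)/106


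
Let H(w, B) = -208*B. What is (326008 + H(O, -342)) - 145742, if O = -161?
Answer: 251402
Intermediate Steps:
(326008 + H(O, -342)) - 145742 = (326008 - 208*(-342)) - 145742 = (326008 + 71136) - 145742 = 397144 - 145742 = 251402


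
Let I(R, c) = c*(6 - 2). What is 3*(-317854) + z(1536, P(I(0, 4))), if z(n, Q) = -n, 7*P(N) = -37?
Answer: -955098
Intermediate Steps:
I(R, c) = 4*c (I(R, c) = c*4 = 4*c)
P(N) = -37/7 (P(N) = (⅐)*(-37) = -37/7)
3*(-317854) + z(1536, P(I(0, 4))) = 3*(-317854) - 1*1536 = -953562 - 1536 = -955098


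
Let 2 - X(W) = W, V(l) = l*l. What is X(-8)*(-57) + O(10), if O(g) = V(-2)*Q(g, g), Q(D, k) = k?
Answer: -530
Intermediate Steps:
V(l) = l**2
O(g) = 4*g (O(g) = (-2)**2*g = 4*g)
X(W) = 2 - W
X(-8)*(-57) + O(10) = (2 - 1*(-8))*(-57) + 4*10 = (2 + 8)*(-57) + 40 = 10*(-57) + 40 = -570 + 40 = -530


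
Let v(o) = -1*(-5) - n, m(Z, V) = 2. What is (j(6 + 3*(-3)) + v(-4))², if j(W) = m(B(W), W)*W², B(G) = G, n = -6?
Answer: 841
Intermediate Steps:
v(o) = 11 (v(o) = -1*(-5) - 1*(-6) = 5 + 6 = 11)
j(W) = 2*W²
(j(6 + 3*(-3)) + v(-4))² = (2*(6 + 3*(-3))² + 11)² = (2*(6 - 9)² + 11)² = (2*(-3)² + 11)² = (2*9 + 11)² = (18 + 11)² = 29² = 841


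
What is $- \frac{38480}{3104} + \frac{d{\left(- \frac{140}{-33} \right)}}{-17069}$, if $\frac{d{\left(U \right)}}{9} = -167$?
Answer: $- \frac{40759363}{3311386} \approx -12.309$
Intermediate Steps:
$d{\left(U \right)} = -1503$ ($d{\left(U \right)} = 9 \left(-167\right) = -1503$)
$- \frac{38480}{3104} + \frac{d{\left(- \frac{140}{-33} \right)}}{-17069} = - \frac{38480}{3104} - \frac{1503}{-17069} = \left(-38480\right) \frac{1}{3104} - - \frac{1503}{17069} = - \frac{2405}{194} + \frac{1503}{17069} = - \frac{40759363}{3311386}$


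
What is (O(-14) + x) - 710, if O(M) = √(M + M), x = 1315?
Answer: 605 + 2*I*√7 ≈ 605.0 + 5.2915*I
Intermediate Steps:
O(M) = √2*√M (O(M) = √(2*M) = √2*√M)
(O(-14) + x) - 710 = (√2*√(-14) + 1315) - 710 = (√2*(I*√14) + 1315) - 710 = (2*I*√7 + 1315) - 710 = (1315 + 2*I*√7) - 710 = 605 + 2*I*√7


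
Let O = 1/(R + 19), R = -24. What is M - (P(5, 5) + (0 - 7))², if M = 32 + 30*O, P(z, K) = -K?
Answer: -118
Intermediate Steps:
O = -⅕ (O = 1/(-24 + 19) = 1/(-5) = -⅕ ≈ -0.20000)
M = 26 (M = 32 + 30*(-⅕) = 32 - 6 = 26)
M - (P(5, 5) + (0 - 7))² = 26 - (-1*5 + (0 - 7))² = 26 - (-5 - 7)² = 26 - 1*(-12)² = 26 - 1*144 = 26 - 144 = -118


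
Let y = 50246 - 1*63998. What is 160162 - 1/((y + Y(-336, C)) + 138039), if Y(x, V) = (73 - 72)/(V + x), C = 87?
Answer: 4956607408595/30947462 ≈ 1.6016e+5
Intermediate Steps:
y = -13752 (y = 50246 - 63998 = -13752)
Y(x, V) = 1/(V + x)
160162 - 1/((y + Y(-336, C)) + 138039) = 160162 - 1/((-13752 + 1/(87 - 336)) + 138039) = 160162 - 1/((-13752 + 1/(-249)) + 138039) = 160162 - 1/((-13752 - 1/249) + 138039) = 160162 - 1/(-3424249/249 + 138039) = 160162 - 1/30947462/249 = 160162 - 1*249/30947462 = 160162 - 249/30947462 = 4956607408595/30947462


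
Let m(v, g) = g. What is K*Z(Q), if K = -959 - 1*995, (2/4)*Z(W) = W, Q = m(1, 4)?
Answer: -15632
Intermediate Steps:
Q = 4
Z(W) = 2*W
K = -1954 (K = -959 - 995 = -1954)
K*Z(Q) = -3908*4 = -1954*8 = -15632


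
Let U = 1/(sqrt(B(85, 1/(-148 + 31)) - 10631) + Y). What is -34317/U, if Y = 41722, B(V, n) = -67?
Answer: -1431773874 - 34317*I*sqrt(10698) ≈ -1.4318e+9 - 3.5494e+6*I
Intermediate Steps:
U = 1/(41722 + I*sqrt(10698)) (U = 1/(sqrt(-67 - 10631) + 41722) = 1/(sqrt(-10698) + 41722) = 1/(I*sqrt(10698) + 41722) = 1/(41722 + I*sqrt(10698)) ≈ 2.3968e-5 - 5.942e-8*I)
-34317/U = -34317/(20861/870367991 - I*sqrt(10698)/1740735982)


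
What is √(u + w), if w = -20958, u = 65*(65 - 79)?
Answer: 2*I*√5467 ≈ 147.88*I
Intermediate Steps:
u = -910 (u = 65*(-14) = -910)
√(u + w) = √(-910 - 20958) = √(-21868) = 2*I*√5467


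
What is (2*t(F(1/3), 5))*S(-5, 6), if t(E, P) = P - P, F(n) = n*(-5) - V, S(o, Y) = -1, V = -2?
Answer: 0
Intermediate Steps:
F(n) = 2 - 5*n (F(n) = n*(-5) - 1*(-2) = -5*n + 2 = 2 - 5*n)
t(E, P) = 0
(2*t(F(1/3), 5))*S(-5, 6) = (2*0)*(-1) = 0*(-1) = 0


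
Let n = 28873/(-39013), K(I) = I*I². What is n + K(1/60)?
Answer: -479732999/648216000 ≈ -0.74008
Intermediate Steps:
K(I) = I³
n = -2221/3001 (n = 28873*(-1/39013) = -2221/3001 ≈ -0.74009)
n + K(1/60) = -2221/3001 + (1/60)³ = -2221/3001 + 1/216000 = -479732999/648216000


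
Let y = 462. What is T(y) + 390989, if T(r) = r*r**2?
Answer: 99002117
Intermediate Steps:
T(r) = r**3
T(y) + 390989 = 462**3 + 390989 = 98611128 + 390989 = 99002117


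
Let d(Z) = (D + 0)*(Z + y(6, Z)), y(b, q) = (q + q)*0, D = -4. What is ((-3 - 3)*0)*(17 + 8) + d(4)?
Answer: -16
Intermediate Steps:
y(b, q) = 0 (y(b, q) = (2*q)*0 = 0)
d(Z) = -4*Z (d(Z) = (-4 + 0)*(Z + 0) = -4*Z)
((-3 - 3)*0)*(17 + 8) + d(4) = ((-3 - 3)*0)*(17 + 8) - 4*4 = -6*0*25 - 16 = 0*25 - 16 = 0 - 16 = -16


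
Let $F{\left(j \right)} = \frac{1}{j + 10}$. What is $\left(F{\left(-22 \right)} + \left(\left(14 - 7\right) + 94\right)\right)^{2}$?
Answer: $\frac{1466521}{144} \approx 10184.0$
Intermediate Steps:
$F{\left(j \right)} = \frac{1}{10 + j}$
$\left(F{\left(-22 \right)} + \left(\left(14 - 7\right) + 94\right)\right)^{2} = \left(\frac{1}{10 - 22} + \left(\left(14 - 7\right) + 94\right)\right)^{2} = \left(\frac{1}{-12} + \left(7 + 94\right)\right)^{2} = \left(- \frac{1}{12} + 101\right)^{2} = \left(\frac{1211}{12}\right)^{2} = \frac{1466521}{144}$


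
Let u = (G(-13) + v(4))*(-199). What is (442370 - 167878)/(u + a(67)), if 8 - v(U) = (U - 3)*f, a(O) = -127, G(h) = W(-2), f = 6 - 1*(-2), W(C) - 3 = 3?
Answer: -274492/1321 ≈ -207.79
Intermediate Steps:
W(C) = 6 (W(C) = 3 + 3 = 6)
f = 8 (f = 6 + 2 = 8)
G(h) = 6
v(U) = 32 - 8*U (v(U) = 8 - (U - 3)*8 = 8 - (-3 + U)*8 = 8 - (-24 + 8*U) = 8 + (24 - 8*U) = 32 - 8*U)
u = -1194 (u = (6 + (32 - 8*4))*(-199) = (6 + (32 - 32))*(-199) = (6 + 0)*(-199) = 6*(-199) = -1194)
(442370 - 167878)/(u + a(67)) = (442370 - 167878)/(-1194 - 127) = 274492/(-1321) = 274492*(-1/1321) = -274492/1321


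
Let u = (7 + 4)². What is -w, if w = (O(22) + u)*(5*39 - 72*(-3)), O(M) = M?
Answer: -58773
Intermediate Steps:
u = 121 (u = 11² = 121)
w = 58773 (w = (22 + 121)*(5*39 - 72*(-3)) = 143*(195 + 216) = 143*411 = 58773)
-w = -1*58773 = -58773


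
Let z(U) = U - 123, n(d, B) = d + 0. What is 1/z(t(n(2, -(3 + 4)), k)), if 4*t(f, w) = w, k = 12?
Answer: -1/120 ≈ -0.0083333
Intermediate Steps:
n(d, B) = d
t(f, w) = w/4
z(U) = -123 + U
1/z(t(n(2, -(3 + 4)), k)) = 1/(-123 + (1/4)*12) = 1/(-123 + 3) = 1/(-120) = -1/120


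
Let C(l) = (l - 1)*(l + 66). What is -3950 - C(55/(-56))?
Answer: -11983049/3136 ≈ -3821.1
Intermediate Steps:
C(l) = (-1 + l)*(66 + l)
-3950 - C(55/(-56)) = -3950 - (-66 + (55/(-56))² + 65*(55/(-56))) = -3950 - (-66 + (55*(-1/56))² + 65*(55*(-1/56))) = -3950 - (-66 + (-55/56)² + 65*(-55/56)) = -3950 - (-66 + 3025/3136 - 3575/56) = -3950 - 1*(-404151/3136) = -3950 + 404151/3136 = -11983049/3136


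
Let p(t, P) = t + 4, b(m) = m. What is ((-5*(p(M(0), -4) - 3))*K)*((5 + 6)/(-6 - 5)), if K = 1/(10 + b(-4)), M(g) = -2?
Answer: -5/6 ≈ -0.83333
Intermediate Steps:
K = 1/6 (K = 1/(10 - 4) = 1/6 ≈ 0.16667)
p(t, P) = 4 + t
((-5*(p(M(0), -4) - 3))*K)*((5 + 6)/(-6 - 5)) = (-5*((4 - 2) - 3)*(1/6))*((5 + 6)/(-6 - 5)) = (-5*(2 - 3)*(1/6))*(11/(-11)) = (-5*(-1)*(1/6))*(11*(-1/11)) = (5*(1/6))*(-1) = (5/6)*(-1) = -5/6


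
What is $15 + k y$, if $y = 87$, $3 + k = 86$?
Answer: $7236$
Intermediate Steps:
$k = 83$ ($k = -3 + 86 = 83$)
$15 + k y = 15 + 83 \cdot 87 = 15 + 7221 = 7236$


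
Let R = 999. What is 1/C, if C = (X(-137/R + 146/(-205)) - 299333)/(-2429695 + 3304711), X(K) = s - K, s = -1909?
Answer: -179198901720/61692681451 ≈ -2.9047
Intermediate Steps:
X(K) = -1909 - K
C = -61692681451/179198901720 (C = ((-1909 - (-137/999 + 146/(-205))) - 299333)/(-2429695 + 3304711) = ((-1909 - (-137*1/999 + 146*(-1/205))) - 299333)/875016 = ((-1909 - (-137/999 - 146/205)) - 299333)*(1/875016) = ((-1909 - 1*(-173939/204795)) - 299333)*(1/875016) = ((-1909 + 173939/204795) - 299333)*(1/875016) = (-390779716/204795 - 299333)*(1/875016) = -61692681451/204795*1/875016 = -61692681451/179198901720 ≈ -0.34427)
1/C = 1/(-61692681451/179198901720) = -179198901720/61692681451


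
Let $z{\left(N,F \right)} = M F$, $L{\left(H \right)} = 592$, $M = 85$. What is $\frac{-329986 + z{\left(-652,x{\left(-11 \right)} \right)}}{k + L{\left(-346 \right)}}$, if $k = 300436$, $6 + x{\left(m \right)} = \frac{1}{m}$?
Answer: $- \frac{39951}{36388} \approx -1.0979$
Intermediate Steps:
$x{\left(m \right)} = -6 + \frac{1}{m}$
$z{\left(N,F \right)} = 85 F$
$\frac{-329986 + z{\left(-652,x{\left(-11 \right)} \right)}}{k + L{\left(-346 \right)}} = \frac{-329986 + 85 \left(-6 + \frac{1}{-11}\right)}{300436 + 592} = \frac{-329986 + 85 \left(-6 - \frac{1}{11}\right)}{301028} = \left(-329986 + 85 \left(- \frac{67}{11}\right)\right) \frac{1}{301028} = \left(-329986 - \frac{5695}{11}\right) \frac{1}{301028} = \left(- \frac{3635541}{11}\right) \frac{1}{301028} = - \frac{39951}{36388}$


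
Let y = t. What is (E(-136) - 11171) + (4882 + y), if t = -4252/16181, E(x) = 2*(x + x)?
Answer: -110569025/16181 ≈ -6833.3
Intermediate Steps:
E(x) = 4*x (E(x) = 2*(2*x) = 4*x)
t = -4252/16181 (t = -4252*1/16181 = -4252/16181 ≈ -0.26278)
y = -4252/16181 ≈ -0.26278
(E(-136) - 11171) + (4882 + y) = (4*(-136) - 11171) + (4882 - 4252/16181) = (-544 - 11171) + 78991390/16181 = -11715 + 78991390/16181 = -110569025/16181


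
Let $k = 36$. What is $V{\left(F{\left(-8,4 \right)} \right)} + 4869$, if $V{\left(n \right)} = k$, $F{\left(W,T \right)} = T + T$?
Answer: $4905$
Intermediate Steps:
$F{\left(W,T \right)} = 2 T$
$V{\left(n \right)} = 36$
$V{\left(F{\left(-8,4 \right)} \right)} + 4869 = 36 + 4869 = 4905$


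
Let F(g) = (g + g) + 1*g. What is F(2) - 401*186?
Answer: -74580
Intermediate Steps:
F(g) = 3*g (F(g) = 2*g + g = 3*g)
F(2) - 401*186 = 3*2 - 401*186 = 6 - 74586 = -74580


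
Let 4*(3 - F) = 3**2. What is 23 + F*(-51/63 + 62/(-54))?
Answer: 2713/126 ≈ 21.532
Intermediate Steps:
F = 3/4 (F = 3 - 1/4*3**2 = 3 - 1/4*9 = 3 - 9/4 = 3/4 ≈ 0.75000)
23 + F*(-51/63 + 62/(-54)) = 23 + 3*(-51/63 + 62/(-54))/4 = 23 + 3*(-51*1/63 + 62*(-1/54))/4 = 23 + 3*(-17/21 - 31/27)/4 = 23 + (3/4)*(-370/189) = 23 - 185/126 = 2713/126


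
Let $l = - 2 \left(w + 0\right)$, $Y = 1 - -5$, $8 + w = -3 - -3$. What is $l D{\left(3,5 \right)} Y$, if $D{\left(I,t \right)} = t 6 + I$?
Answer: $3168$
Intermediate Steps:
$D{\left(I,t \right)} = I + 6 t$ ($D{\left(I,t \right)} = 6 t + I = I + 6 t$)
$w = -8$ ($w = -8 - 0 = -8 + \left(-3 + 3\right) = -8 + 0 = -8$)
$Y = 6$ ($Y = 1 + 5 = 6$)
$l = 16$ ($l = - 2 \left(-8 + 0\right) = \left(-2\right) \left(-8\right) = 16$)
$l D{\left(3,5 \right)} Y = 16 \left(3 + 6 \cdot 5\right) 6 = 16 \left(3 + 30\right) 6 = 16 \cdot 33 \cdot 6 = 528 \cdot 6 = 3168$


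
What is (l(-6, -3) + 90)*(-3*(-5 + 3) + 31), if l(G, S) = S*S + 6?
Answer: 3885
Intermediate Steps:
l(G, S) = 6 + S² (l(G, S) = S² + 6 = 6 + S²)
(l(-6, -3) + 90)*(-3*(-5 + 3) + 31) = ((6 + (-3)²) + 90)*(-3*(-5 + 3) + 31) = ((6 + 9) + 90)*(-3*(-2) + 31) = (15 + 90)*(6 + 31) = 105*37 = 3885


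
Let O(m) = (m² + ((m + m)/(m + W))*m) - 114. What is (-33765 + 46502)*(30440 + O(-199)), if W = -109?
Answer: 136657272709/154 ≈ 8.8739e+8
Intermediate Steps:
O(m) = -114 + m² + 2*m²/(-109 + m) (O(m) = (m² + ((m + m)/(m - 109))*m) - 114 = (m² + ((2*m)/(-109 + m))*m) - 114 = (m² + (2*m/(-109 + m))*m) - 114 = (m² + 2*m²/(-109 + m)) - 114 = -114 + m² + 2*m²/(-109 + m))
(-33765 + 46502)*(30440 + O(-199)) = (-33765 + 46502)*(30440 + (12426 + (-199)³ - 114*(-199) - 107*(-199)²)/(-109 - 199)) = 12737*(30440 + (12426 - 7880599 + 22686 - 107*39601)/(-308)) = 12737*(30440 - (12426 - 7880599 + 22686 - 4237307)/308) = 12737*(30440 - 1/308*(-12082794)) = 12737*(30440 + 6041397/154) = 12737*(10729157/154) = 136657272709/154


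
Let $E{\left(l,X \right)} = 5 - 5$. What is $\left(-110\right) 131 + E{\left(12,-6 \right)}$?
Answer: $-14410$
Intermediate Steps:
$E{\left(l,X \right)} = 0$ ($E{\left(l,X \right)} = 5 - 5 = 0$)
$\left(-110\right) 131 + E{\left(12,-6 \right)} = \left(-110\right) 131 + 0 = -14410 + 0 = -14410$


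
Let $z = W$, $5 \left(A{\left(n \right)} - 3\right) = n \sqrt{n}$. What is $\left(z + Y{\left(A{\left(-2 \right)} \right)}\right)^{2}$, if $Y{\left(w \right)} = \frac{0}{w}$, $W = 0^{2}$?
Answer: $0$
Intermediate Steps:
$A{\left(n \right)} = 3 + \frac{n^{\frac{3}{2}}}{5}$ ($A{\left(n \right)} = 3 + \frac{n \sqrt{n}}{5} = 3 + \frac{n^{\frac{3}{2}}}{5}$)
$W = 0$
$z = 0$
$Y{\left(w \right)} = 0$
$\left(z + Y{\left(A{\left(-2 \right)} \right)}\right)^{2} = \left(0 + 0\right)^{2} = 0^{2} = 0$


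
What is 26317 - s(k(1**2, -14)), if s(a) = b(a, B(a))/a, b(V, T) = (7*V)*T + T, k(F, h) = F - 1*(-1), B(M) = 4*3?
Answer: 26227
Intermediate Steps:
B(M) = 12
k(F, h) = 1 + F (k(F, h) = F + 1 = 1 + F)
b(V, T) = T + 7*T*V (b(V, T) = 7*T*V + T = T + 7*T*V)
s(a) = (12 + 84*a)/a (s(a) = (12*(1 + 7*a))/a = (12 + 84*a)/a)
26317 - s(k(1**2, -14)) = 26317 - (84 + 12/(1 + 1**2)) = 26317 - (84 + 12/(1 + 1)) = 26317 - (84 + 12/2) = 26317 - (84 + 12*(1/2)) = 26317 - (84 + 6) = 26317 - 1*90 = 26317 - 90 = 26227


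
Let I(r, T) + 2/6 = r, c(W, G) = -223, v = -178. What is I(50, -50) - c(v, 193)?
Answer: 818/3 ≈ 272.67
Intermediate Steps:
I(r, T) = -⅓ + r
I(50, -50) - c(v, 193) = (-⅓ + 50) - 1*(-223) = 149/3 + 223 = 818/3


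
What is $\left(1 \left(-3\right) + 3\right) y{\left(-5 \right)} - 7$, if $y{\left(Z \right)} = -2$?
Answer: $-7$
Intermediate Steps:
$\left(1 \left(-3\right) + 3\right) y{\left(-5 \right)} - 7 = \left(1 \left(-3\right) + 3\right) \left(-2\right) - 7 = \left(-3 + 3\right) \left(-2\right) - 7 = 0 \left(-2\right) - 7 = 0 - 7 = -7$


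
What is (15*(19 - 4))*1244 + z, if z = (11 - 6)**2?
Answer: 279925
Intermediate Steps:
z = 25 (z = 5**2 = 25)
(15*(19 - 4))*1244 + z = (15*(19 - 4))*1244 + 25 = (15*15)*1244 + 25 = 225*1244 + 25 = 279900 + 25 = 279925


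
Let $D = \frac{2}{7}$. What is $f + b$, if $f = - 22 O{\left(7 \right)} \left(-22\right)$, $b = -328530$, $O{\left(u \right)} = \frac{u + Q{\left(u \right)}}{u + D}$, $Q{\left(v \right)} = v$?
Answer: $- \frac{16707598}{51} \approx -3.276 \cdot 10^{5}$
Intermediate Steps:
$D = \frac{2}{7}$ ($D = 2 \cdot \frac{1}{7} = \frac{2}{7} \approx 0.28571$)
$O{\left(u \right)} = \frac{2 u}{\frac{2}{7} + u}$ ($O{\left(u \right)} = \frac{u + u}{u + \frac{2}{7}} = \frac{2 u}{\frac{2}{7} + u}$)
$f = \frac{47432}{51}$ ($f = - 22 \cdot 14 \cdot 7 \frac{1}{2 + 7 \cdot 7} \left(-22\right) = - 22 \cdot 14 \cdot 7 \frac{1}{2 + 49} \left(-22\right) = - 22 \cdot 14 \cdot 7 \cdot \frac{1}{51} \left(-22\right) = \left(-22\right) \frac{98}{51} \left(-22\right) = \left(- \frac{2156}{51}\right) \left(-22\right) = \frac{47432}{51} \approx 930.04$)
$f + b = \frac{47432}{51} - 328530 = - \frac{16707598}{51}$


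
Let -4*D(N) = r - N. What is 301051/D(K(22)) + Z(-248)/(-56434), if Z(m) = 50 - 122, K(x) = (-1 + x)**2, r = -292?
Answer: 33979050656/20683061 ≈ 1642.8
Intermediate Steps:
Z(m) = -72
D(N) = 73 + N/4 (D(N) = -(-292 - N)/4 = 73 + N/4)
301051/D(K(22)) + Z(-248)/(-56434) = 301051/(73 + (-1 + 22)**2/4) - 72/(-56434) = 301051/(73 + (1/4)*21**2) - 72*(-1/56434) = 301051/(73 + (1/4)*441) + 36/28217 = 301051/(73 + 441/4) + 36/28217 = 301051/(733/4) + 36/28217 = 301051*(4/733) + 36/28217 = 1204204/733 + 36/28217 = 33979050656/20683061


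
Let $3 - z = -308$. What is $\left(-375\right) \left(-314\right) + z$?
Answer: $118061$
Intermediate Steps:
$z = 311$ ($z = 3 - -308 = 3 + 308 = 311$)
$\left(-375\right) \left(-314\right) + z = \left(-375\right) \left(-314\right) + 311 = 117750 + 311 = 118061$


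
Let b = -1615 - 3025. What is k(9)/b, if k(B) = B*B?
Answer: -81/4640 ≈ -0.017457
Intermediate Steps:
k(B) = B**2
b = -4640
k(9)/b = 9**2/(-4640) = 81*(-1/4640) = -81/4640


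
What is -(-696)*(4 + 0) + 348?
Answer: 3132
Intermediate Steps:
-(-696)*(4 + 0) + 348 = -(-696)*4 + 348 = -174*(-16) + 348 = 2784 + 348 = 3132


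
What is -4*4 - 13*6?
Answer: -94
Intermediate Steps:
-4*4 - 13*6 = -16 - 78 = -94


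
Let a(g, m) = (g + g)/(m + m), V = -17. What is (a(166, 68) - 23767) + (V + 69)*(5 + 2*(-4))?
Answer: -813299/34 ≈ -23921.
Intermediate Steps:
a(g, m) = g/m (a(g, m) = (2*g)/((2*m)) = (2*g)*(1/(2*m)) = g/m)
(a(166, 68) - 23767) + (V + 69)*(5 + 2*(-4)) = (166/68 - 23767) + (-17 + 69)*(5 + 2*(-4)) = (166*(1/68) - 23767) + 52*(5 - 8) = (83/34 - 23767) + 52*(-3) = -807995/34 - 156 = -813299/34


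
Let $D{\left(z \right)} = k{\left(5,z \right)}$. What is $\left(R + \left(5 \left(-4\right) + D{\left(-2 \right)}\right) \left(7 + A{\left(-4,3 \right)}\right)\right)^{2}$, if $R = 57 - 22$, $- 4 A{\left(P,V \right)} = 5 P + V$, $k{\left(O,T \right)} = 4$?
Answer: $21025$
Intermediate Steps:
$A{\left(P,V \right)} = - \frac{5 P}{4} - \frac{V}{4}$ ($A{\left(P,V \right)} = - \frac{5 P + V}{4} = - \frac{V + 5 P}{4} = - \frac{5 P}{4} - \frac{V}{4}$)
$D{\left(z \right)} = 4$
$R = 35$ ($R = 57 - 22 = 35$)
$\left(R + \left(5 \left(-4\right) + D{\left(-2 \right)}\right) \left(7 + A{\left(-4,3 \right)}\right)\right)^{2} = \left(35 + \left(5 \left(-4\right) + 4\right) \left(7 - - \frac{17}{4}\right)\right)^{2} = \left(35 + \left(-20 + 4\right) \left(7 + \left(5 - \frac{3}{4}\right)\right)\right)^{2} = \left(35 - 16 \left(7 + \frac{17}{4}\right)\right)^{2} = \left(35 - 180\right)^{2} = \left(-145\right)^{2} = 21025$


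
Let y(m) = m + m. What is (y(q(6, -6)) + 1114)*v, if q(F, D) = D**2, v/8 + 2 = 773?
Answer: 7315248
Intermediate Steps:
v = 6168 (v = -16 + 8*773 = -16 + 6184 = 6168)
y(m) = 2*m
(y(q(6, -6)) + 1114)*v = (2*(-6)**2 + 1114)*6168 = (2*36 + 1114)*6168 = (72 + 1114)*6168 = 1186*6168 = 7315248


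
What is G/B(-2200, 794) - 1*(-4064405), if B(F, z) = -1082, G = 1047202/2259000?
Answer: 4967186573671399/1222119000 ≈ 4.0644e+6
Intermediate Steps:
G = 523601/1129500 (G = 1047202*(1/2259000) = 523601/1129500 ≈ 0.46357)
G/B(-2200, 794) - 1*(-4064405) = (523601/1129500)/(-1082) - 1*(-4064405) = (523601/1129500)*(-1/1082) + 4064405 = -523601/1222119000 + 4064405 = 4967186573671399/1222119000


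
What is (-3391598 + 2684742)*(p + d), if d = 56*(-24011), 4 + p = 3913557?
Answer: -1815868532072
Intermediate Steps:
p = 3913553 (p = -4 + 3913557 = 3913553)
d = -1344616
(-3391598 + 2684742)*(p + d) = (-3391598 + 2684742)*(3913553 - 1344616) = -706856*2568937 = -1815868532072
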